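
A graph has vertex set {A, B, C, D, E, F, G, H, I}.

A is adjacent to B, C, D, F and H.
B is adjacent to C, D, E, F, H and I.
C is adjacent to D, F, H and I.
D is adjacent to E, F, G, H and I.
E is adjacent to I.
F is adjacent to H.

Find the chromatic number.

A, B, C, D, F, H form a clique, so at least 6 colors are needed.
6 colors suffice: color 1 → {D}; color 2 → {B, G}; color 3 → {C, E}; color 4 → {F, I}; color 5 → {A}; color 6 → {H}. Every edge joins two different colors.

6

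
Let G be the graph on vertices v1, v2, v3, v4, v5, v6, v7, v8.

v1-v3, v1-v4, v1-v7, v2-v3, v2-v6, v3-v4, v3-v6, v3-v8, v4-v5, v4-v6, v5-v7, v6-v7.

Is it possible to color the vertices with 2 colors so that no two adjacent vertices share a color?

v1, v3, v4 are mutually adjacent, so at least 3 colors are needed.
So 2 colors are not enough.

No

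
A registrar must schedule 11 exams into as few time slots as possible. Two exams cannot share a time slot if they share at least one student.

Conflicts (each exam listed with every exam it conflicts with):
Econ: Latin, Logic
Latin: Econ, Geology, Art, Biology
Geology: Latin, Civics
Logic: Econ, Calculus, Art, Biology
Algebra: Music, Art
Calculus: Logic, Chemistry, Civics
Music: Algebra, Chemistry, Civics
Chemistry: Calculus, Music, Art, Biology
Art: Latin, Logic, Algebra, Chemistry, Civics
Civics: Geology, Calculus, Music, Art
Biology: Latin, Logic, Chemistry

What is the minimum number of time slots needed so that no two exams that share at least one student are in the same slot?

2

Logic and Biology conflict, so at least 2 time slots are needed.
2 time slots suffice: time slot 1 → {Econ, Geology, Calculus, Music, Art, Biology}; time slot 2 → {Latin, Logic, Algebra, Chemistry, Civics}. No two conflicting exams share a time slot.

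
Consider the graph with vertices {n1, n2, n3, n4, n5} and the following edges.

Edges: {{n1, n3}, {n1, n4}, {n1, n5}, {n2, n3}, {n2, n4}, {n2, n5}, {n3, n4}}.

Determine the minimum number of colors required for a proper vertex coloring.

3

n2, n3, n4 form a triangle, so at least 3 colors are needed.
3 colors suffice: color R → {n3, n5}; color B → {n1, n2}; color G → {n4}. No two adjacent vertices share a color.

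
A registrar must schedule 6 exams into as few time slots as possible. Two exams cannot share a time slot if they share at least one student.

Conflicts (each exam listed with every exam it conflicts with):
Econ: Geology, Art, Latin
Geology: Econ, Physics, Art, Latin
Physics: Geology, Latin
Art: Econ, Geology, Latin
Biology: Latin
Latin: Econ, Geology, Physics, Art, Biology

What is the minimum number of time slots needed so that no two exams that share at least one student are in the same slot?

4

Econ, Geology, Art, Latin are mutually in conflict, so at least 4 time slots are needed.
Using 4 time slots: Econ=3, Geology=2, Physics=3, Art=4, Biology=2, Latin=1. Every pair that conflicts lands in different time slots.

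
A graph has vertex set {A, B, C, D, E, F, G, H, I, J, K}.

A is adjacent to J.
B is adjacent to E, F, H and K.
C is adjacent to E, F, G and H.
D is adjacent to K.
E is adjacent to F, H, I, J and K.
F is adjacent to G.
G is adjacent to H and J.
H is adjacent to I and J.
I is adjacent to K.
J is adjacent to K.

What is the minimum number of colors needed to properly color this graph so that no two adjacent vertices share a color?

3

E, I, K form a triangle, so at least 3 colors are needed.
3 colors suffice: color 1 → {A, D, E, G}; color 2 → {F, H, K}; color 3 → {B, C, I, J}. No two adjacent vertices share a color.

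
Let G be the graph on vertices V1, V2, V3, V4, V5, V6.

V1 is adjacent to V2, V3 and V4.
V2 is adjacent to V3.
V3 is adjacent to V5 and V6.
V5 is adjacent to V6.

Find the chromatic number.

3

V3, V5, V6 form a triangle, so at least 3 colors are needed.
3 colors suffice: V1=2, V2=3, V3=1, V4=1, V5=3, V6=2. Every edge joins two different colors.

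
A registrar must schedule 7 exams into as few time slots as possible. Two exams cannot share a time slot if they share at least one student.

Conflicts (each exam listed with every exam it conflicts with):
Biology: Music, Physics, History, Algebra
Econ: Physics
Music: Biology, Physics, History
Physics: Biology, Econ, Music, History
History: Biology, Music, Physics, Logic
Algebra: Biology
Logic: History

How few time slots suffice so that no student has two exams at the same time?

Biology, Music, Physics, History all conflict with each other, so at least 4 time slots are needed.
A valid assignment using 4 time slots: Biology=1, Econ=1, Music=4, Physics=2, History=3, Algebra=2, Logic=1. Each listed conflict is separated.

4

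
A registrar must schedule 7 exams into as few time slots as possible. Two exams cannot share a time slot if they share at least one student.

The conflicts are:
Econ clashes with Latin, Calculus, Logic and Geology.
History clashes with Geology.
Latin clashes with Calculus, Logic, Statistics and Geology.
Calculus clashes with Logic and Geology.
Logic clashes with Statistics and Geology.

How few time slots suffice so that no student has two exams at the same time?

Econ, Latin, Calculus, Logic, Geology are mutually in conflict, so at least 5 time slots are needed.
A valid assignment using 5 time slots: Econ=5, History=2, Latin=3, Calculus=4, Logic=2, Statistics=1, Geology=1. Every pair that conflicts lands in different time slots.

5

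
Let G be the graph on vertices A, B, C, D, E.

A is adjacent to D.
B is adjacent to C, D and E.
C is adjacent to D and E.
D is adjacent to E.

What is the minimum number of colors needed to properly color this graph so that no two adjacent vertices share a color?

B, C, D, E form a clique, so at least 4 colors are needed.
4 colors suffice: color red → {D}; color blue → {A, C}; color green → {B}; color yellow → {E}. No two adjacent vertices share a color.

4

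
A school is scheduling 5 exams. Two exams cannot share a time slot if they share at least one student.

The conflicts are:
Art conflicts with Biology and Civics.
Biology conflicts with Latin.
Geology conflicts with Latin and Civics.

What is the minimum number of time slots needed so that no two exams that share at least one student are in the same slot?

3

The cycle Biology-Latin-Geology-Civics-Art-Biology has odd length 5, so it cannot be 2-colored; at least 3 time slots are needed.
3 time slots suffice: time slot 1 → {Art, Geology}; time slot 2 → {Latin, Civics}; time slot 3 → {Biology}. Each listed conflict is separated.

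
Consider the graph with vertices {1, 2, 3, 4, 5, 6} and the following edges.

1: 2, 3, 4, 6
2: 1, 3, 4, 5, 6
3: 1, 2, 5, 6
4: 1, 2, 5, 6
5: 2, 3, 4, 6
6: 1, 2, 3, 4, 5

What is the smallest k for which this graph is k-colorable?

2, 3, 5, 6 form a clique, so at least 4 colors are needed.
4 colors suffice: 1=yellow, 2=blue, 3=green, 4=green, 5=yellow, 6=red. Every edge joins two different colors.

4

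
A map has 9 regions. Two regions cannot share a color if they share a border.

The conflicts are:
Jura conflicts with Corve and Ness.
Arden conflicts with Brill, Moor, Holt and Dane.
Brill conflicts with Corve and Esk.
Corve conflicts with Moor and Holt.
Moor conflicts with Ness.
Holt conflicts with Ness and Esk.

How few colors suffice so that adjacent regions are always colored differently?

2

Jura and Corve conflict, so at least 2 colors are needed.
2 colors suffice: Jura=2, Arden=1, Brill=2, Corve=1, Moor=2, Holt=2, Ness=1, Esk=1, Dane=2. Every pair that conflicts lands in different colors.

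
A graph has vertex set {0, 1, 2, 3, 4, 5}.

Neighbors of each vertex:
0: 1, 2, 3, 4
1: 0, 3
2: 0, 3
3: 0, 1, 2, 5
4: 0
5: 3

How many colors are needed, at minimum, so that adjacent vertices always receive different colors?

3

0, 2, 3 are mutually adjacent, so at least 3 colors are needed.
3 colors suffice: color a → {0, 5}; color b → {3, 4}; color c → {1, 2}. Every edge joins two different colors.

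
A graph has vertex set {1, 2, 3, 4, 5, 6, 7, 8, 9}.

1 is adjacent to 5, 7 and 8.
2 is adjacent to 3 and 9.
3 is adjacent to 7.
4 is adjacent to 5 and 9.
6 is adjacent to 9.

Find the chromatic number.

The cycle 9-4-5-1-7-3-2-9 has odd length 7, so it cannot be 2-colored; at least 3 colors are needed.
3 colors suffice: color red → {1, 3, 9}; color blue → {2, 5, 6, 7, 8}; color green → {4}. Each edge has distinct colors on its endpoints.

3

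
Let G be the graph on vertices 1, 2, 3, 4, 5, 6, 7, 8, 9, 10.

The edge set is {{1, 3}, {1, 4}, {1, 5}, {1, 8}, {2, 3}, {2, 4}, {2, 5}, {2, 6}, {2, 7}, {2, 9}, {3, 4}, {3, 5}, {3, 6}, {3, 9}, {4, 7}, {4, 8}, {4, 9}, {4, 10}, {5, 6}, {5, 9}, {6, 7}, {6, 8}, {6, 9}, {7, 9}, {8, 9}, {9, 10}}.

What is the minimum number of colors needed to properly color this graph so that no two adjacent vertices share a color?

5

2, 3, 5, 6, 9 form a clique, so at least 5 colors are needed.
A valid assignment using 5 colors: 1=a, 2=c, 3=d, 4=b, 5=e, 6=b, 7=d, 8=c, 9=a, 10=c. Every edge joins two different colors.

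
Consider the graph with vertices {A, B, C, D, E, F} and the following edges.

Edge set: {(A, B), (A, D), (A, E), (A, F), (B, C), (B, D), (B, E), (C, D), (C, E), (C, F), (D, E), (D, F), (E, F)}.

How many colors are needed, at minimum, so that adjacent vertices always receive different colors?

4

A, D, E, F are pairwise adjacent (a clique of size 4), so at least 4 colors are needed.
4 colors suffice: color 1 → {D}; color 2 → {E}; color 3 → {B, F}; color 4 → {A, C}. No two adjacent vertices share a color.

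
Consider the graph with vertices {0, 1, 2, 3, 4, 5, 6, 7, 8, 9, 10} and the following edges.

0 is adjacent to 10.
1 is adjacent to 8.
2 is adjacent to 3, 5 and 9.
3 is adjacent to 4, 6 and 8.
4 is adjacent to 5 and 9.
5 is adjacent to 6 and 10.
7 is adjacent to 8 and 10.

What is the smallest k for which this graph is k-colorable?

2

5 and 10 are adjacent, so at least 2 colors are needed.
2 colors suffice: color red → {0, 1, 3, 5, 7, 9}; color blue → {2, 4, 6, 8, 10}. No two adjacent vertices share a color.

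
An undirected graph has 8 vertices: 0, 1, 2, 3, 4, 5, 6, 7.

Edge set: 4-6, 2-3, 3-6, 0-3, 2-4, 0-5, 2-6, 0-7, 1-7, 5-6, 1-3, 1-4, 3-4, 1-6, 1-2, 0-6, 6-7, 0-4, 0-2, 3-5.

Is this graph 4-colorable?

No

1, 2, 3, 4, 6 form a clique, so at least 5 colors are needed.
So 4 colors are not enough.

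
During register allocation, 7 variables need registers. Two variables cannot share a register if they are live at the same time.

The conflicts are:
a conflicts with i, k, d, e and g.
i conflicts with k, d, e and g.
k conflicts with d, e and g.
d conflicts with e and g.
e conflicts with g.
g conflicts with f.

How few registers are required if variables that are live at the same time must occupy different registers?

6

a, i, k, d, e, g all conflict with each other, so at least 6 registers are needed.
Using 6 registers: a=6, i=4, k=3, d=5, e=2, g=1, f=2. No two conflicting variables share a register.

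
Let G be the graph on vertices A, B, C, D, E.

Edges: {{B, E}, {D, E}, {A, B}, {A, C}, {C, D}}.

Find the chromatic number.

3

The cycle E-B-A-C-D-E has odd length 5, so it cannot be 2-colored; at least 3 colors are needed.
3 colors suffice: A=red, B=blue, C=blue, D=red, E=green. Each edge has distinct colors on its endpoints.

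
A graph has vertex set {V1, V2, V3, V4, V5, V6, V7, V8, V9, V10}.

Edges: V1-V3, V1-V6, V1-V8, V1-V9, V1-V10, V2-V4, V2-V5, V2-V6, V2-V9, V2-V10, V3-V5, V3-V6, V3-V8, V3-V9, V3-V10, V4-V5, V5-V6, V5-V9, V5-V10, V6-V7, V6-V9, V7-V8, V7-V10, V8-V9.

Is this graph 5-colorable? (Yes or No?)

The chromatic number is 4. V3, V5, V6, V9 are pairwise adjacent (a clique of size 4), so at least 4 colors are needed.
One proper 4-coloring: V1=red, V2=yellow, V3=yellow, V4=blue, V5=red, V6=green, V7=red, V8=green, V9=blue, V10=blue.
Since 5 ≥ 4, a proper 5-coloring certainly exists.

Yes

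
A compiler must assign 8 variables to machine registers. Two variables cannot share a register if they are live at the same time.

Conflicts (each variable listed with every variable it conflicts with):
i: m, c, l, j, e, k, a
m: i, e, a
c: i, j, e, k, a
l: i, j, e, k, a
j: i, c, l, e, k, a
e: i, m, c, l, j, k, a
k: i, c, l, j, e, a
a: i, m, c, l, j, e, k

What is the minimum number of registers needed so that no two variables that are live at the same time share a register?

6

i, l, j, e, k, a are mutually in conflict, so at least 6 registers are needed.
6 registers suffice: register 1 → {a}; register 2 → {i}; register 3 → {e}; register 4 → {m, k}; register 5 → {j}; register 6 → {c, l}. Every pair that conflicts lands in different registers.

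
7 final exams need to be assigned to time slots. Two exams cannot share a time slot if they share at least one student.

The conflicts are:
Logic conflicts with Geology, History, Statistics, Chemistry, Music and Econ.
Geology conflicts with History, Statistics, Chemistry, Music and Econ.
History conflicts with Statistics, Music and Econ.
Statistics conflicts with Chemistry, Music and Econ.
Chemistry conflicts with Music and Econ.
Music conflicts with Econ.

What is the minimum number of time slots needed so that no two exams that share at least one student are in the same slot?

Logic, Geology, History, Statistics, Music, Econ all conflict with each other, so at least 6 time slots are needed.
6 time slots suffice: Logic=1, Geology=5, History=6, Statistics=4, Chemistry=6, Music=3, Econ=2. Every pair that conflicts lands in different time slots.

6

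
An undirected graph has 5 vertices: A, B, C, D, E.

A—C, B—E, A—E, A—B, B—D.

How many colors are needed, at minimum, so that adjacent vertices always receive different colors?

A, B, E are mutually adjacent, so at least 3 colors are needed.
3 colors suffice: color 1 → {A, D}; color 2 → {B, C}; color 3 → {E}. Every edge joins two different colors.

3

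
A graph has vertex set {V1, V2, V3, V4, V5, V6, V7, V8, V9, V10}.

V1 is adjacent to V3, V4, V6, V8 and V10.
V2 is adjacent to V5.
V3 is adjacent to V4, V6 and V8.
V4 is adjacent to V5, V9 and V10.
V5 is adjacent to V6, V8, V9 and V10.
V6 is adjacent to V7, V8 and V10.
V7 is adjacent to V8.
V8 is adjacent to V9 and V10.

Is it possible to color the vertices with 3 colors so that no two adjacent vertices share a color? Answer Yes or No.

No

V5, V6, V8, V10 are pairwise adjacent (a clique of size 4), so at least 4 colors are needed.
So 3 colors are not enough.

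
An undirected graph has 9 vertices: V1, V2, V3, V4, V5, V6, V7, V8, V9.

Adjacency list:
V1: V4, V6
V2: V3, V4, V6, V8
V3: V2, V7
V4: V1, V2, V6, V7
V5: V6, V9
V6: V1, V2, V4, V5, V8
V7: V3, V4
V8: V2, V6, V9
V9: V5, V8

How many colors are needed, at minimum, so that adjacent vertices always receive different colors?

3

V2, V4, V6 are mutually adjacent, so at least 3 colors are needed.
One proper 3-coloring: V1=B, V2=B, V3=R, V4=G, V5=B, V6=R, V7=B, V8=G, V9=R. Each edge has distinct colors on its endpoints.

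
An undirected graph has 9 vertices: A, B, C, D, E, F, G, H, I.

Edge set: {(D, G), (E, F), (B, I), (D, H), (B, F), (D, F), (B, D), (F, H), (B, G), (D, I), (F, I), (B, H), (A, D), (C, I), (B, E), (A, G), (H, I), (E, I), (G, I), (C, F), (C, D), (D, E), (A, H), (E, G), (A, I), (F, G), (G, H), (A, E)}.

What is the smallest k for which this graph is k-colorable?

B, D, E, F, G, I form a clique, so at least 6 colors are needed.
6 colors suffice: color 1 → {I}; color 2 → {D}; color 3 → {A, F}; color 4 → {C, G}; color 5 → {E, H}; color 6 → {B}. Every edge joins two different colors.

6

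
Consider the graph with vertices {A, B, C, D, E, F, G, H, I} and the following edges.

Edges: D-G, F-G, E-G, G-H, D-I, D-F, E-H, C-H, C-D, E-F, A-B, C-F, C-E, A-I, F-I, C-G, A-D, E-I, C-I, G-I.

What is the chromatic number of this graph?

5

C, D, F, G, I are pairwise adjacent (a clique of size 5), so at least 5 colors are needed.
A valid assignment using 5 colors: A=2, B=1, C=2, D=5, E=5, F=4, G=3, H=1, I=1. No two adjacent vertices share a color.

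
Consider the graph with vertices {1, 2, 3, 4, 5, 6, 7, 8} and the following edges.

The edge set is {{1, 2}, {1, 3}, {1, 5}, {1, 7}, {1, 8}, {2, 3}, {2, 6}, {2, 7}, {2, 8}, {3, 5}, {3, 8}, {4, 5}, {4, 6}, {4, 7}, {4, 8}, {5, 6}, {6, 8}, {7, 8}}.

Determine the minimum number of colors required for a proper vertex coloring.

1, 2, 3, 8 form a clique, so at least 4 colors are needed.
A valid assignment using 4 colors: 1=c, 2=b, 3=d, 4=b, 5=a, 6=c, 7=d, 8=a. No two adjacent vertices share a color.

4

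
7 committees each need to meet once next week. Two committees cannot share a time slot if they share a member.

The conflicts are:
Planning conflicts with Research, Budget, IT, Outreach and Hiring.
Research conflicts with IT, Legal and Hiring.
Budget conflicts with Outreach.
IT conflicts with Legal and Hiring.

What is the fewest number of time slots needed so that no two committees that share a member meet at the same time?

4

Planning, Research, IT, Hiring pairwise conflict, so at least 4 time slots are needed.
4 time slots suffice: time slot 1 → {Planning, Legal}; time slot 2 → {IT, Outreach}; time slot 3 → {Research, Budget}; time slot 4 → {Hiring}. Each listed conflict is separated.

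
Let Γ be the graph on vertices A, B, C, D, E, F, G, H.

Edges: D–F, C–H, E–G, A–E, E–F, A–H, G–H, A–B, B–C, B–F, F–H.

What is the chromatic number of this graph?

2

D and F are adjacent, so at least 2 colors are needed.
2 colors suffice: color 1 → {A, C, F, G}; color 2 → {B, D, E, H}. Each edge has distinct colors on its endpoints.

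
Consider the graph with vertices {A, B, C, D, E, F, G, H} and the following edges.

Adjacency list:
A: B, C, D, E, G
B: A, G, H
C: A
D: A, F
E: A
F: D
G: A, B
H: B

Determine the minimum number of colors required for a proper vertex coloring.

3

A, B, G form a triangle, so at least 3 colors are needed.
3 colors suffice: color red → {A, F, H}; color blue → {B, C, D, E}; color green → {G}. Each edge has distinct colors on its endpoints.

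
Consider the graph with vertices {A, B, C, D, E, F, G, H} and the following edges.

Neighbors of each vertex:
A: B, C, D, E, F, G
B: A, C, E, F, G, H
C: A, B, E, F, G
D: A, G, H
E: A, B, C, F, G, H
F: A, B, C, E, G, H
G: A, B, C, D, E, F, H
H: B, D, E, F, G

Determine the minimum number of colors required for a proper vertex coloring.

6

A, B, C, E, F, G are pairwise adjacent (a clique of size 6), so at least 6 colors are needed.
A valid assignment using 6 colors: A=5, B=4, C=6, D=2, E=3, F=2, G=1, H=5. No two adjacent vertices share a color.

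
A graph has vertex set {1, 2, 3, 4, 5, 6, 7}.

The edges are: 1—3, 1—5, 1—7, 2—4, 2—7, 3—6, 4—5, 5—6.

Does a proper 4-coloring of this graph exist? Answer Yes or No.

Yes

The chromatic number is 3. The cycle 5-4-2-7-1-5 has odd length 5, so it cannot be 2-colored; at least 3 colors are needed.
3 colors suffice: color red → {2, 3, 5}; color blue → {1, 4, 6}; color green → {7}.
Since 4 ≥ 3, a proper 4-coloring certainly exists.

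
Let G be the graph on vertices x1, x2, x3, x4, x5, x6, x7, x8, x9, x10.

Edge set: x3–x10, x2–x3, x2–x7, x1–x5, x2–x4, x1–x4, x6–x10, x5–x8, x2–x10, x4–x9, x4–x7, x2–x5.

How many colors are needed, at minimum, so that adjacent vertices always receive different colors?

3

x2, x4, x7 are pairwise adjacent, so at least 3 colors are needed.
3 colors suffice: color 1 → {x1, x2, x6, x8, x9}; color 2 → {x4, x5, x10}; color 3 → {x3, x7}. Each edge has distinct colors on its endpoints.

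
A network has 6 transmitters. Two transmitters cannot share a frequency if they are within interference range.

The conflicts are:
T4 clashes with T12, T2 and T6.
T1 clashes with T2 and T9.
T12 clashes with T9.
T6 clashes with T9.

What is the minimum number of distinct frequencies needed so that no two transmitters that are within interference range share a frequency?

3

The cycle T4-T12-T9-T1-T2-T4 has odd length 5, so it cannot be 2-colored; at least 3 frequencies are needed.
3 frequencies suffice: frequency 1 → {T4, T9}; frequency 2 → {T12, T2, T6}; frequency 3 → {T1}. No two conflicting transmitters share a frequency.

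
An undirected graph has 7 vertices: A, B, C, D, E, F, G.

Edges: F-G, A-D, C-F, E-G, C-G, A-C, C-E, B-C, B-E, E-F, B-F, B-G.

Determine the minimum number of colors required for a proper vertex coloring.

B, C, E, F, G are mutually adjacent (a clique of size 5), so at least 5 colors are needed.
5 colors suffice: A=2, B=4, C=1, D=1, E=5, F=2, G=3. No two adjacent vertices share a color.

5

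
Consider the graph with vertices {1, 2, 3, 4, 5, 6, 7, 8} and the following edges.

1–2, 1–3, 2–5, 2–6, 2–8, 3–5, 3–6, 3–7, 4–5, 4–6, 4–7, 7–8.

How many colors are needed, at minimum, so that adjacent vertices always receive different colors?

The cycle 8-2-5-4-7-8 has odd length 5, so it cannot be 2-colored; at least 3 colors are needed.
3 colors suffice: color a → {2, 3, 4}; color b → {1, 5, 6, 7}; color c → {8}. Each edge has distinct colors on its endpoints.

3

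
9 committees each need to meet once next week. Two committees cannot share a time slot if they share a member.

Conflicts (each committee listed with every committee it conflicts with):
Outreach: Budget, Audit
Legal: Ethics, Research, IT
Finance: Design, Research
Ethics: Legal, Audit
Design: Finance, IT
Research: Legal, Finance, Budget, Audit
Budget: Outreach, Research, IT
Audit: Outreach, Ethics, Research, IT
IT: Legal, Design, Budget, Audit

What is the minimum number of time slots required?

The cycle IT-Audit-Research-Finance-Design-IT has odd length 5, so it cannot be 2-colored; at least 3 time slots are needed.
3 time slots suffice: time slot 1 → {Outreach, Ethics, Research, IT}; time slot 2 → {Legal, Design, Budget, Audit}; time slot 3 → {Finance}. Every pair that conflicts lands in different time slots.

3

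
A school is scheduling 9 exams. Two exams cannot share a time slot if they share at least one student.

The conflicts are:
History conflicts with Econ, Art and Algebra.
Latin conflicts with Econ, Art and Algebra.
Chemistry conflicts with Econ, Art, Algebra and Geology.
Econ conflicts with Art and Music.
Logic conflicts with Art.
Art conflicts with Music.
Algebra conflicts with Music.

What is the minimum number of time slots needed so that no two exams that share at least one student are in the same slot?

Latin, Econ, Art pairwise conflict, so at least 3 time slots are needed.
3 time slots suffice: time slot 1 → {Art, Algebra, Geology}; time slot 2 → {Econ, Logic}; time slot 3 → {History, Latin, Chemistry, Music}. Every pair that conflicts lands in different time slots.

3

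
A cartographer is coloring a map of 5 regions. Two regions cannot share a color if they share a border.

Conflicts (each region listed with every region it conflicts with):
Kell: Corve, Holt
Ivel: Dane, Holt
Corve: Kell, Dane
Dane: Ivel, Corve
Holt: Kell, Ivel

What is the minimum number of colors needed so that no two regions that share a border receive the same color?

3

The cycle Corve-Kell-Holt-Ivel-Dane-Corve has odd length 5, so it cannot be 2-colored; at least 3 colors are needed.
One proper 3-coloring: Kell=2, Ivel=2, Corve=3, Dane=1, Holt=1. Each listed conflict is separated.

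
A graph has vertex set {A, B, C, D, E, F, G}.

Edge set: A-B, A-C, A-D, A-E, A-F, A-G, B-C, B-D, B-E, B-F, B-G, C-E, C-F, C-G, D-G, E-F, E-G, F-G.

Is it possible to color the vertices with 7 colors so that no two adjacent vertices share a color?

The chromatic number is 6. A, B, C, E, F, G are mutually adjacent (a clique of size 6), so at least 6 colors are needed.
6 colors suffice: color 1 → {A}; color 2 → {G}; color 3 → {B}; color 4 → {D, F}; color 5 → {C}; color 6 → {E}.
Since 7 ≥ 6, a proper 7-coloring certainly exists.

Yes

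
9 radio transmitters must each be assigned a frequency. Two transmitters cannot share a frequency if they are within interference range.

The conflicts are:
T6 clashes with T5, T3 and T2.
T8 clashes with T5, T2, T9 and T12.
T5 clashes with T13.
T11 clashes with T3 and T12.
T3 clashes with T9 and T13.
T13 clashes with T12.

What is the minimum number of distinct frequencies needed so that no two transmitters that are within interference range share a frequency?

3

The cycle T8-T9-T3-T13-T12-T8 has odd length 5, so it cannot be 2-colored; at least 3 frequencies are needed.
3 frequencies suffice: T6=3, T8=1, T5=2, T11=3, T3=1, T2=2, T9=2, T13=3, T12=2. Each listed conflict is separated.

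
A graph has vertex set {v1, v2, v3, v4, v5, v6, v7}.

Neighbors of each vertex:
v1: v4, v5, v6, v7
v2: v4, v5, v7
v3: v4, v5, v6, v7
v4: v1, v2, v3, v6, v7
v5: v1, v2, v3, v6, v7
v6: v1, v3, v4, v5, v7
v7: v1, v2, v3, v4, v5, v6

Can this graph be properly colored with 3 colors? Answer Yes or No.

v3, v4, v6, v7 are pairwise adjacent (a clique of size 4), so at least 4 colors are needed.
So 3 colors are not enough.

No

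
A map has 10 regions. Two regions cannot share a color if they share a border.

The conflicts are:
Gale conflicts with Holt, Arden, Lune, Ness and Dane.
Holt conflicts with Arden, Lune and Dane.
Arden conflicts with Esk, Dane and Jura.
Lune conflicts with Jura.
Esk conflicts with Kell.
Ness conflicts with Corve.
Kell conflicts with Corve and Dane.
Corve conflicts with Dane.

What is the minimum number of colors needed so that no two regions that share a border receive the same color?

4

Gale, Holt, Arden, Dane are mutually in conflict, so at least 4 colors are needed.
4 colors suffice: color 1 → {Arden, Lune, Ness, Kell}; color 2 → {Gale, Esk, Corve, Jura}; color 3 → {Dane}; color 4 → {Holt}. Each listed conflict is separated.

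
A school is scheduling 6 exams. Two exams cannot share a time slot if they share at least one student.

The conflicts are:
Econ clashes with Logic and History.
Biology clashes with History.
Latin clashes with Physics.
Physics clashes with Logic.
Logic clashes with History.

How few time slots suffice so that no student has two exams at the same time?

3

Econ, Logic, History pairwise conflict, so at least 3 time slots are needed.
3 time slots suffice: time slot 1 → {Physics, History}; time slot 2 → {Biology, Latin, Logic}; time slot 3 → {Econ}. Every pair that conflicts lands in different time slots.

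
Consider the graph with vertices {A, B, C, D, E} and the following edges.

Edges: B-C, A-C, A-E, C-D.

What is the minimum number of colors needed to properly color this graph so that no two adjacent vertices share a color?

C and D are adjacent, so at least 2 colors are needed.
2 colors suffice: color 1 → {C, E}; color 2 → {A, B, D}. No two adjacent vertices share a color.

2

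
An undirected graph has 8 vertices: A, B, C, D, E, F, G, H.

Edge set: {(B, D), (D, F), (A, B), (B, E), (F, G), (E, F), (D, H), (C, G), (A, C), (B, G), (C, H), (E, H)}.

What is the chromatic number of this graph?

3

The cycle G-B-E-H-C-G has odd length 5, so it cannot be 2-colored; at least 3 colors are needed.
3 colors suffice: color 1 → {B, C, F}; color 2 → {A, D, E, G}; color 3 → {H}. Each edge has distinct colors on its endpoints.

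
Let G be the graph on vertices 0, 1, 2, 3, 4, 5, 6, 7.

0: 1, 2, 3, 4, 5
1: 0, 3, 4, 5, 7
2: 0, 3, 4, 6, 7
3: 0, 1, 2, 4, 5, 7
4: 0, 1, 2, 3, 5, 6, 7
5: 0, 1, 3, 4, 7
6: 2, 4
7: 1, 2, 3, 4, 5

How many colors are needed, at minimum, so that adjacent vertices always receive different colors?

5

0, 1, 3, 4, 5 form a clique, so at least 5 colors are needed.
5 colors suffice: color a → {4}; color b → {3, 6}; color c → {0, 7}; color d → {1, 2}; color e → {5}. No two adjacent vertices share a color.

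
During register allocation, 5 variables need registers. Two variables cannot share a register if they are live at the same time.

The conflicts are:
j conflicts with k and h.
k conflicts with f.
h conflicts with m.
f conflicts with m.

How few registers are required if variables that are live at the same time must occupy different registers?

3

The cycle m-f-k-j-h-m has odd length 5, so it cannot be 2-colored; at least 3 registers are needed.
3 registers suffice: j=2, k=1, h=3, f=2, m=1. Each listed conflict is separated.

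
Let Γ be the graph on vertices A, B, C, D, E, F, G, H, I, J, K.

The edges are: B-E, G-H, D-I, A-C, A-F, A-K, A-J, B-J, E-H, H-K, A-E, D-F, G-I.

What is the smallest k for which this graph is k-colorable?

3

The cycle H-K-A-F-D-I-G-H has odd length 7, so it cannot be 2-colored; at least 3 colors are needed.
3 colors suffice: color red → {A, B, H, I}; color blue → {C, E, F, G, J, K}; color green → {D}. Each edge has distinct colors on its endpoints.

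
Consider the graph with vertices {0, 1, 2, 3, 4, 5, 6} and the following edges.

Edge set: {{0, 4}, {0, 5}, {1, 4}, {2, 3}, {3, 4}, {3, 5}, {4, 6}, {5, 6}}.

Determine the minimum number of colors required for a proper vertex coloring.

2

5 and 6 are adjacent, so at least 2 colors are needed.
A valid assignment using 2 colors: 0=blue, 1=blue, 2=red, 3=blue, 4=red, 5=red, 6=blue. Each edge has distinct colors on its endpoints.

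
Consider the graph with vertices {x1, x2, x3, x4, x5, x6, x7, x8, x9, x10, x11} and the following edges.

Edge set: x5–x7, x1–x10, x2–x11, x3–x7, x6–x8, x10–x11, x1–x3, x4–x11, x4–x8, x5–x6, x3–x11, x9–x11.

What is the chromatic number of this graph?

3

The cycle x11-x3-x7-x5-x6-x8-x4-x11 has odd length 7, so it cannot be 2-colored; at least 3 colors are needed.
3 colors suffice: color 1 → {x1, x5, x8, x11}; color 2 → {x2, x3, x4, x6, x9, x10}; color 3 → {x7}. Each edge has distinct colors on its endpoints.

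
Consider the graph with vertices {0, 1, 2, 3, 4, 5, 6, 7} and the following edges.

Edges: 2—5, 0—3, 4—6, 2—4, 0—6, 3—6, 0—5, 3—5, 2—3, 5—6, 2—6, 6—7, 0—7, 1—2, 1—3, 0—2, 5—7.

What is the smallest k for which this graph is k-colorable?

0, 2, 3, 5, 6 are mutually adjacent (a clique of size 5), so at least 5 colors are needed.
5 colors suffice: 0=purple, 1=red, 2=blue, 3=green, 4=green, 5=yellow, 6=red, 7=blue. No two adjacent vertices share a color.

5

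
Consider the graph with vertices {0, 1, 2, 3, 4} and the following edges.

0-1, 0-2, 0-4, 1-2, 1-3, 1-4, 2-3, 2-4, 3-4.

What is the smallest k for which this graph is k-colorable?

0, 1, 2, 4 are pairwise adjacent (a clique of size 4), so at least 4 colors are needed.
4 colors suffice: 0=yellow, 1=green, 2=red, 3=yellow, 4=blue. Each edge has distinct colors on its endpoints.

4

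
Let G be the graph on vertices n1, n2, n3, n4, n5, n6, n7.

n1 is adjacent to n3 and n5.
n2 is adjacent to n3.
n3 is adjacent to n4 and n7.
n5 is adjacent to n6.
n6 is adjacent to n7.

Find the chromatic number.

The cycle n6-n7-n3-n1-n5-n6 has odd length 5, so it cannot be 2-colored; at least 3 colors are needed.
3 colors suffice: color R → {n3, n6}; color B → {n1, n2, n4, n7}; color G → {n5}. No two adjacent vertices share a color.

3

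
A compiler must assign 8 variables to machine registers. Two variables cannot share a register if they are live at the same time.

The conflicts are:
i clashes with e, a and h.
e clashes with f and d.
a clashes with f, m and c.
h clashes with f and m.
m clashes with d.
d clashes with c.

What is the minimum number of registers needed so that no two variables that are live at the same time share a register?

3

The cycle m-a-i-e-d-m has odd length 5, so it cannot be 2-colored; at least 3 registers are needed.
3 registers suffice: i=2, e=1, a=1, h=1, f=2, m=2, d=3, c=2. Every pair that conflicts lands in different registers.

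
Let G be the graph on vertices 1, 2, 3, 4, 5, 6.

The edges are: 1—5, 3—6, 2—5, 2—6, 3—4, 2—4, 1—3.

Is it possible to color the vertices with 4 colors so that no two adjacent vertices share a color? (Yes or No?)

Yes

The chromatic number is 3. The cycle 4-2-5-1-3-4 has odd length 5, so it cannot be 2-colored; at least 3 colors are needed.
One proper 3-coloring: 1=c, 2=a, 3=a, 4=b, 5=b, 6=b.
Since 4 ≥ 3, a proper 4-coloring certainly exists.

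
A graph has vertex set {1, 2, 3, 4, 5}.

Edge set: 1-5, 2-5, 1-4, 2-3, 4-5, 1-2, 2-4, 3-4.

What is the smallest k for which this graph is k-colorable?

4

1, 2, 4, 5 are mutually adjacent (a clique of size 4), so at least 4 colors are needed.
4 colors suffice: color a → {4}; color b → {2}; color c → {3, 5}; color d → {1}. Each edge has distinct colors on its endpoints.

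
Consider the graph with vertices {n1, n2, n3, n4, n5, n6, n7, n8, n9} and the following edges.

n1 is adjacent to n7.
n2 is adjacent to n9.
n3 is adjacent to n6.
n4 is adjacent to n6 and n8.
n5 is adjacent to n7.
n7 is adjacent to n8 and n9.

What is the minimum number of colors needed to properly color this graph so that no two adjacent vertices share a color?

2

n5 and n7 are adjacent, so at least 2 colors are needed.
2 colors suffice: n1=2, n2=1, n3=1, n4=1, n5=2, n6=2, n7=1, n8=2, n9=2. Every edge joins two different colors.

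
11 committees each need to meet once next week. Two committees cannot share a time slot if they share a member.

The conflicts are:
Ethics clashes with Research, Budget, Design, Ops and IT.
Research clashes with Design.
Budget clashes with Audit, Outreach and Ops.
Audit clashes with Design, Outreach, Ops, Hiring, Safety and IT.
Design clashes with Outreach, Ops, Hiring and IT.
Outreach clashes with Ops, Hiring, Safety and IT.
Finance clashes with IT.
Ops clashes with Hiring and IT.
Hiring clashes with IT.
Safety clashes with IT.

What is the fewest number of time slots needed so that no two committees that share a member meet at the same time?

6

Audit, Design, Outreach, Ops, Hiring, IT all conflict with each other, so at least 6 time slots are needed.
6 time slots suffice: time slot 1 → {Research, Budget, IT}; time slot 2 → {Ethics, Outreach, Finance}; time slot 3 → {Design, Safety}; time slot 4 → {Audit}; time slot 5 → {Ops}; time slot 6 → {Hiring}. No two conflicting committees share a time slot.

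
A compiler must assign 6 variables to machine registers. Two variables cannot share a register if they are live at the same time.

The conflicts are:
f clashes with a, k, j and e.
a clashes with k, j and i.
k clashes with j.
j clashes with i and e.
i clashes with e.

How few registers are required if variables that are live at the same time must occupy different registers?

f, a, k, j pairwise conflict, so at least 4 registers are needed.
4 registers suffice: register 1 → {j}; register 2 → {a, e}; register 3 → {f, i}; register 4 → {k}. No two conflicting variables share a register.

4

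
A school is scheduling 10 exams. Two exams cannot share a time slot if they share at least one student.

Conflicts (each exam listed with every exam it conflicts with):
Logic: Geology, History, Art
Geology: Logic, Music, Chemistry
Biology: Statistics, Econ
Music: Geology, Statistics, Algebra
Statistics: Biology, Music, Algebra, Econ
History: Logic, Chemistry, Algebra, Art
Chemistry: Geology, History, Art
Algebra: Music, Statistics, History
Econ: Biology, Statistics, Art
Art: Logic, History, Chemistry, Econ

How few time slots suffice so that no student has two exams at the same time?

Logic, History, Art are mutually in conflict, so at least 3 time slots are needed.
3 time slots suffice: time slot 1 → {Geology, Statistics, History}; time slot 2 → {Biology, Algebra, Art}; time slot 3 → {Logic, Music, Chemistry, Econ}. Each listed conflict is separated.

3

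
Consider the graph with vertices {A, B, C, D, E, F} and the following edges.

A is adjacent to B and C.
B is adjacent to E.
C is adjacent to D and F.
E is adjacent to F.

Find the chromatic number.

3

The cycle F-C-A-B-E-F has odd length 5, so it cannot be 2-colored; at least 3 colors are needed.
3 colors suffice: A=blue, B=red, C=red, D=blue, E=green, F=blue. No two adjacent vertices share a color.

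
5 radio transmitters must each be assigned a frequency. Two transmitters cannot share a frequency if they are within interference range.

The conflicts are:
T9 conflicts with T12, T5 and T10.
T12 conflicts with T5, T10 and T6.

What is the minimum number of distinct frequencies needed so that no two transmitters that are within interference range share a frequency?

3

T9, T12, T10 all conflict with each other, so at least 3 frequencies are needed.
3 frequencies suffice: frequency 1 → {T12}; frequency 2 → {T9, T6}; frequency 3 → {T5, T10}. No two conflicting transmitters share a frequency.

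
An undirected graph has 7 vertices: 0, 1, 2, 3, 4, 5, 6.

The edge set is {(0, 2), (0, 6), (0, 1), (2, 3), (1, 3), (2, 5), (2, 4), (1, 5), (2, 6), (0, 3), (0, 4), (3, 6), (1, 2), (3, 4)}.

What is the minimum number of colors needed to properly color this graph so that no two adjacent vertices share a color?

0, 1, 2, 3 form a clique, so at least 4 colors are needed.
4 colors suffice: color a → {2}; color b → {0, 5}; color c → {3}; color d → {1, 4, 6}. No two adjacent vertices share a color.

4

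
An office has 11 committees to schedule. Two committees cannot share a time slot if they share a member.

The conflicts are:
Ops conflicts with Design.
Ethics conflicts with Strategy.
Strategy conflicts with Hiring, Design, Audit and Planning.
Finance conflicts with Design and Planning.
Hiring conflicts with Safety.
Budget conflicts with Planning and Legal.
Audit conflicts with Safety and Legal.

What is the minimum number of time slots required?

3

The cycle Strategy-Planning-Budget-Legal-Audit-Strategy has odd length 5, so it cannot be 2-colored; at least 3 time slots are needed.
3 time slots suffice: time slot 1 → {Ops, Strategy, Finance, Budget, Safety}; time slot 2 → {Ethics, Hiring, Design, Audit, Planning}; time slot 3 → {Legal}. Each listed conflict is separated.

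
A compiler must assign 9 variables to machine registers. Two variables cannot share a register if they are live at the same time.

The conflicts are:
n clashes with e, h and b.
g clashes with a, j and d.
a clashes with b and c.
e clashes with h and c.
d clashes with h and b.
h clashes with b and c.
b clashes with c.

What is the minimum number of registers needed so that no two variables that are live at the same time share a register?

3

d, h, b all conflict with each other, so at least 3 registers are needed.
Using 3 registers: n=3, g=1, a=2, j=2, e=1, d=3, h=2, b=1, c=3. No two conflicting variables share a register.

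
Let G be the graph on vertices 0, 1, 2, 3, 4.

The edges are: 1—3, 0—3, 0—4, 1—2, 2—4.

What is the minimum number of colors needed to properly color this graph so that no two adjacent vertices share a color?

The cycle 3-0-4-2-1-3 has odd length 5, so it cannot be 2-colored; at least 3 colors are needed.
3 colors suffice: color a → {3, 4}; color b → {0, 1}; color c → {2}. Every edge joins two different colors.

3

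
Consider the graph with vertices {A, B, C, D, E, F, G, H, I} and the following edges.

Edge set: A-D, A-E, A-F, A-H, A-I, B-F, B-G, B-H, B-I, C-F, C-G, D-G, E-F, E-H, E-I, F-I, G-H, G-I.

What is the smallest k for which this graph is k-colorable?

A, E, F, I are pairwise adjacent (a clique of size 4), so at least 4 colors are needed.
4 colors suffice: color 1 → {A, G}; color 2 → {D, F, H}; color 3 → {C, I}; color 4 → {B, E}. Each edge has distinct colors on its endpoints.

4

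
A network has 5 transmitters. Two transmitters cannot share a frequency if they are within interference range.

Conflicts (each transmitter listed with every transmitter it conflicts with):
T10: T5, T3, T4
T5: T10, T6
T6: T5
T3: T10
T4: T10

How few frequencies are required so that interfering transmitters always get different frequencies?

T10 and T4 conflict, so at least 2 frequencies are needed.
2 frequencies suffice: frequency 1 → {T10, T6}; frequency 2 → {T5, T3, T4}. No two conflicting transmitters share a frequency.

2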